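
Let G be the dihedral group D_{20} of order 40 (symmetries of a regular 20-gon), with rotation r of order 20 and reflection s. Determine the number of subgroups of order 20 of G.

|G| = 40 and 20 | 40, so subgroups of order 20 are possible by Lagrange.
The subgroups of order 20 are: {e, r, r^2, r^3, r^4, r^5, r^6, r^7, r^8, r^9, r^10, r^11, r^12, r^13, r^14, r^15, r^16, r^17, r^18, r^19}; {e, r^2, r^4, r^6, r^8, r^10, r^12, r^14, r^16, r^18, s, r^2s, r^4s, r^6s, r^8s, r^10s, r^12s, r^14s, r^16s, r^18s}; {e, r^2, r^4, r^6, r^8, r^10, r^12, r^14, r^16, r^18, rs, r^3s, r^5s, r^7s, r^9s, r^11s, r^13s, r^15s, r^17s, r^19s}.
So G has 3 subgroups of order 20.

3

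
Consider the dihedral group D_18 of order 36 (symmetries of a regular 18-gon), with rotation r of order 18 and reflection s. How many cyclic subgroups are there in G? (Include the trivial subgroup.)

Group the elements of G by the cyclic subgroup they generate; each cyclic subgroup of order d accounts for φ(d) elements.
Cyclic subgroups by order — order 1: 1; order 2: 19; order 3: 1; order 6: 1; order 9: 1; order 18: 1.
Total: 24.

24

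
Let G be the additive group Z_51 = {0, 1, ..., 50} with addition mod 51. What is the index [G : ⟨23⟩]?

1

|⟨23⟩| = 51 and |G| = 51.
By Lagrange, [G : H] = |G|/|H| = 51/51 = 1.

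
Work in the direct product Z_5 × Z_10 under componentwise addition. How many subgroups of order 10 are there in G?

6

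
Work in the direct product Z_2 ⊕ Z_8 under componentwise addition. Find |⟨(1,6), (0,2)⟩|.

|⟨(1,6)⟩| = 4 and |⟨(0,2)⟩| = 4, so |H| is a multiple of lcm(4, 4) = 4 and divides |G| = 16.
Closing under the operation: H = {(0,0), (0,2), (0,4), (0,6), (1,0), (1,2), (1,4), (1,6)}, so |H| = 8.

8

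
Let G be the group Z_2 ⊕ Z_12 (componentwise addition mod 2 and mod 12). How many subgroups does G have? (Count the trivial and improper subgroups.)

16

|G| = 24, so by Lagrange every subgroup order divides 24. Divisors: 1, 2, 3, 4, 6, 8, 12, 24.
Subgroups by order — order 1: 1; order 2: 3; order 3: 1; order 4: 3; order 6: 3; order 8: 1; order 12: 3; order 24: 1.
Total: 1 + 3 + 1 + 3 + 3 + 1 + 3 + 1 = 16.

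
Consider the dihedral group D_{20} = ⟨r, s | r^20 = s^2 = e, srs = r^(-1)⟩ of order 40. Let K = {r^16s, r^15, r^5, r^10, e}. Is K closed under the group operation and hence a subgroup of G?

No

Closure fails: r^15 · r^16s = r^11s ∉ K. So K is not a subgroup.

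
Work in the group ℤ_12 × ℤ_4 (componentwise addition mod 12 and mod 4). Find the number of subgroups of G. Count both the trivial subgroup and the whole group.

30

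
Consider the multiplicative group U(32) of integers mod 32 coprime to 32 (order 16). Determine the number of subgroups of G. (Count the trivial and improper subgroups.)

|G| = 16, so by Lagrange every subgroup order divides 16. Divisors: 1, 2, 4, 8, 16.
Subgroups by order — order 1: 1; order 2: 3; order 4: 3; order 8: 3; order 16: 1.
Total: 1 + 3 + 3 + 3 + 1 = 11.

11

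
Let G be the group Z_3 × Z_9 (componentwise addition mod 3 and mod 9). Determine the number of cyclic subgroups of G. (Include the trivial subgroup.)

Group the elements of G by the cyclic subgroup they generate; each cyclic subgroup of order d accounts for φ(d) elements.
Cyclic subgroups by order — order 1: 1; order 3: 4; order 9: 3.
Total: 8.

8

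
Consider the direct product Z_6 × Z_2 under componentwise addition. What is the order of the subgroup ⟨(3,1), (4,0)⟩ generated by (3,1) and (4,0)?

|⟨(3,1)⟩| = 2 and |⟨(4,0)⟩| = 3, so |H| is a multiple of lcm(2, 3) = 6 and divides |G| = 12.
Closing under the operation: H = {(0,0), (1,1), (2,0), (3,1), (4,0), (5,1)}, so |H| = 6.

6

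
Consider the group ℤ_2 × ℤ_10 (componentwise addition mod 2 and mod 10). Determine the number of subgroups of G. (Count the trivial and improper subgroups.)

|G| = 20, so by Lagrange every subgroup order divides 20. Divisors: 1, 2, 4, 5, 10, 20.
Subgroups by order — order 1: 1; order 2: 3; order 4: 1; order 5: 1; order 10: 3; order 20: 1.
Total: 1 + 3 + 1 + 1 + 3 + 1 = 10.

10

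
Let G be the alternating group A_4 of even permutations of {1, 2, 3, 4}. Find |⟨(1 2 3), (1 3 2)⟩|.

|⟨(1 2 3)⟩| = 3 and |⟨(1 3 2)⟩| = 3, so |H| is a multiple of lcm(3, 3) = 3 and divides |G| = 12.
Closing under the operation: H = {e, (1 2 3), (1 3 2)}, so |H| = 3.

3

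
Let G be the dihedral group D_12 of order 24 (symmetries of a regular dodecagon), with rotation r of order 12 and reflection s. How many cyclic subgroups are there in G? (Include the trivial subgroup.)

18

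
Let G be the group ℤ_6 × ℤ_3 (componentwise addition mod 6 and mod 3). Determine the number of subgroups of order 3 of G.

4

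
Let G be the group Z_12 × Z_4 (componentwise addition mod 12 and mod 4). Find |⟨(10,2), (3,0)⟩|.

24

|⟨(10,2)⟩| = 6 and |⟨(3,0)⟩| = 4, so |H| is a multiple of lcm(6, 4) = 12 and divides |G| = 48.
Closing under the operation: H = {(0,0), (0,2), (1,0), (1,2), (2,0), (2,2), (3,0), (3,2), (4,0), (4,2), (5,0), (5,2), (6,0), (6,2), (7,0), (7,2), (8,0), (8,2), (9,0), (9,2), (10,0), (10,2), (11,0), (11,2)}, so |H| = 24.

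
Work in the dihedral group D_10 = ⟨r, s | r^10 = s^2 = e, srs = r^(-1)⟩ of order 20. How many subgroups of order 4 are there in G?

5

|G| = 20 and 4 | 20, so subgroups of order 4 are possible by Lagrange.
The subgroups of order 4 are: {e, r^5, r^2s, r^7s}; {e, r^5, r^3s, r^8s}; {e, r^5, r^4s, r^9s}; {e, r^5, s, r^5s}; … (5 in all).
So G has 5 subgroups of order 4.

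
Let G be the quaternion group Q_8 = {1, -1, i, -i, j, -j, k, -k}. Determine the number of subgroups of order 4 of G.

|G| = 8 and 4 | 8, so subgroups of order 4 are possible by Lagrange.
The subgroups of order 4 are: {1, -1, i, -i}; {1, -1, j, -j}; {1, -1, k, -k}.
So G has 3 subgroups of order 4.

3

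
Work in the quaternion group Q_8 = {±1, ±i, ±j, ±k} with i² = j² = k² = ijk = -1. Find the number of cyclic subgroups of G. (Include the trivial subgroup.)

5

Group the elements of G by the cyclic subgroup they generate; each cyclic subgroup of order d accounts for φ(d) elements.
Cyclic subgroups by order — order 1: 1; order 2: 1; order 4: 3.
Total: 5.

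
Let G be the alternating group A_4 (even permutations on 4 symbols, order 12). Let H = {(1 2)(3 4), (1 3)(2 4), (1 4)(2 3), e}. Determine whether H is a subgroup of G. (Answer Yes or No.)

|H| = 4 divides |G| = 12, consistent with Lagrange.
H contains the identity, every element's inverse is in H, and H is closed under ∘: it is a subgroup.

Yes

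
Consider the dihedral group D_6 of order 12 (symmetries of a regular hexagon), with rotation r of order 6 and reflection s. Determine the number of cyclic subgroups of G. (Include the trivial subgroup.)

10

Each element a generates a cyclic subgroup ⟨a⟩; distinct elements may generate the same one (a cyclic group of order d has φ(d) generators).
Cyclic subgroups by order — order 1: 1; order 2: 7; order 3: 1; order 6: 1.
Total: 10.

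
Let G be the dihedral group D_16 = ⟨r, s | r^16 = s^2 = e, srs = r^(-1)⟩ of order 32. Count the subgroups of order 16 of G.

3

|G| = 32 and 16 | 32, so subgroups of order 16 are possible by Lagrange.
The subgroups of order 16 are: {e, r, r^2, r^3, r^4, r^5, r^6, r^7, r^8, r^9, r^10, r^11, r^12, r^13, r^14, r^15}; {e, r^2, r^4, r^6, r^8, r^10, r^12, r^14, s, r^2s, r^4s, r^6s, r^8s, r^10s, r^12s, r^14s}; {e, r^2, r^4, r^6, r^8, r^10, r^12, r^14, rs, r^3s, r^5s, r^7s, r^9s, r^11s, r^13s, r^15s}.
So G has 3 subgroups of order 16.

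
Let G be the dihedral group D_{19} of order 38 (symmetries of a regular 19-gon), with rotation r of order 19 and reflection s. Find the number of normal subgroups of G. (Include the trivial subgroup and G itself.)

G has 22 subgroups. Checking conjugation-invariance by order — order 1: 1/1 normal; order 2: 0/19 normal; order 19: 1/1 normal; order 38: 1/1 normal.
Total normal subgroups: 3.

3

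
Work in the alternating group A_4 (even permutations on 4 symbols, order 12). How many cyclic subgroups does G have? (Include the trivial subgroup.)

8

Each element a generates a cyclic subgroup ⟨a⟩; distinct elements may generate the same one (a cyclic group of order d has φ(d) generators).
Cyclic subgroups by order — order 1: 1; order 2: 3; order 3: 4.
Total: 8.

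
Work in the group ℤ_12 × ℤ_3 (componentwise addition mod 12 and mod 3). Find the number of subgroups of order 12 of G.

4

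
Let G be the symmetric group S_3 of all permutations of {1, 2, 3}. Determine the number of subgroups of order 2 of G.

3

|G| = 6 and 2 | 6, so subgroups of order 2 are possible by Lagrange.
The subgroups of order 2 are: {e, (1 2)}; {e, (1 3)}; {e, (2 3)}.
So G has 3 subgroups of order 2.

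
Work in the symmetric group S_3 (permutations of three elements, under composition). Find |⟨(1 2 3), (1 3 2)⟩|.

3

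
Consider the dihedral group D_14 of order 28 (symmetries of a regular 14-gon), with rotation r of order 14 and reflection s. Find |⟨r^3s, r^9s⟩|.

|⟨r^3s⟩| = 2 and |⟨r^9s⟩| = 2, so |H| is a multiple of lcm(2, 2) = 2 and divides |G| = 28.
Closing under the operation: H = {e, r^2, r^4, r^6, r^8, r^10, r^12, rs, r^3s, r^5s, r^7s, r^9s, r^11s, r^13s}, so |H| = 14.

14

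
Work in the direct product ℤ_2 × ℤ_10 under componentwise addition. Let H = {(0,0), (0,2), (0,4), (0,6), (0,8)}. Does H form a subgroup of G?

Yes

|H| = 5 divides |G| = 20, consistent with Lagrange.
H contains the identity, every element's inverse is in H, and H is closed under +: it is a subgroup.
In fact H = ⟨(0,2)⟩.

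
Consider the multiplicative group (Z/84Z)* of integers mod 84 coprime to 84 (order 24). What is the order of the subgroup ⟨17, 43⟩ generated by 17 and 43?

|⟨17⟩| = 6 and |⟨43⟩| = 2, so |H| is a multiple of lcm(6, 2) = 6 and divides |G| = 24.
Closing under the operation: H = {1, 5, 17, 25, 37, 41, 43, 47, 59, 67, 79, 83}, so |H| = 12.

12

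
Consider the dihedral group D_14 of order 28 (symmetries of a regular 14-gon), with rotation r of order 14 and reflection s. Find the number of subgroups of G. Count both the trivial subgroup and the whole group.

28

|G| = 28, so by Lagrange every subgroup order divides 28. Divisors: 1, 2, 4, 7, 14, 28.
Subgroups by order — order 1: 1; order 2: 15; order 4: 7; order 7: 1; order 14: 3; order 28: 1.
Total: 1 + 15 + 7 + 1 + 3 + 1 = 28.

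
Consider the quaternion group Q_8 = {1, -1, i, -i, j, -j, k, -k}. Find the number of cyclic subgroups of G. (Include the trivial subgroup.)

A cyclic subgroup of order d is generated by each of its φ(d) elements of order d, so the cyclic subgroups of order d number (#elements of order d)/φ(d).
Cyclic subgroups by order — order 1: 1; order 2: 1; order 4: 3.
Total: 5.

5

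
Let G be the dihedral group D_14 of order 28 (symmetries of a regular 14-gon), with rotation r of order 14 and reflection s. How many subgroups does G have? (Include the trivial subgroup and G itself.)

28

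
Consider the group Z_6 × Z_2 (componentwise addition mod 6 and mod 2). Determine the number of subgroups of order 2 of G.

3

|G| = 12 and 2 | 12, so subgroups of order 2 are possible by Lagrange.
The subgroups of order 2 are: {(0,0), (0,1)}; {(0,0), (3,0)}; {(0,0), (3,1)}.
So G has 3 subgroups of order 2.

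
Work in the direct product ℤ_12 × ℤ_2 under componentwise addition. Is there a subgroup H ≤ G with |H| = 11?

11 does not divide |G| = 24, so by Lagrange no subgroup of order 11 exists.

No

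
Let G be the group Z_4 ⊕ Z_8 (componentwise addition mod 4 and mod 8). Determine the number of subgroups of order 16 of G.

|G| = 32 and 16 | 32, so subgroups of order 16 are possible by Lagrange.
The subgroups of order 16 are: {(0,0), (0,1), (0,2), (0,3), (0,4), (0,5), (0,6), (0,7), (2,0), (2,1), (2,2), (2,3), (2,4), (2,5), (2,6), (2,7)}; {(0,0), (0,2), (0,4), (0,6), (1,0), (1,2), (1,4), (1,6), (2,0), (2,2), (2,4), (2,6), (3,0), (3,2), (3,4), (3,6)}; {(0,0), (0,2), (0,4), (0,6), (1,1), (1,3), (1,5), (1,7), (2,0), (2,2), (2,4), (2,6), (3,1), (3,3), (3,5), (3,7)}.
So G has 3 subgroups of order 16.

3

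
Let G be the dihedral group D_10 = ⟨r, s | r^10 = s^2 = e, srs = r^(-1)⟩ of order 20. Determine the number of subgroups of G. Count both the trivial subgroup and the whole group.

22

|G| = 20, so by Lagrange every subgroup order divides 20. Divisors: 1, 2, 4, 5, 10, 20.
Subgroups by order — order 1: 1; order 2: 11; order 4: 5; order 5: 1; order 10: 3; order 20: 1.
Total: 1 + 11 + 5 + 1 + 3 + 1 = 22.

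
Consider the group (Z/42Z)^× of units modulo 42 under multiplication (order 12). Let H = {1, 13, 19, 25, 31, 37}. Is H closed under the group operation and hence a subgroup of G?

Yes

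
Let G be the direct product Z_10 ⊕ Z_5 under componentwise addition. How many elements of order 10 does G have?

24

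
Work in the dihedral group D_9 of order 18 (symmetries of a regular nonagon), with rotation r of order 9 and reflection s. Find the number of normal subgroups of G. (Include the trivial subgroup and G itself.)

G has 16 subgroups. Checking conjugation-invariance by order — order 1: 1/1 normal; order 2: 0/9 normal; order 3: 1/1 normal; order 6: 0/3 normal; order 9: 1/1 normal; order 18: 1/1 normal.
Total normal subgroups: 4.

4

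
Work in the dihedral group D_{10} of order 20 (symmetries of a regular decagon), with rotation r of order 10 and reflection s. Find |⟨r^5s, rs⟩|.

|⟨r^5s⟩| = 2 and |⟨rs⟩| = 2, so |H| is a multiple of lcm(2, 2) = 2 and divides |G| = 20.
Closing under the operation: H = {e, r^2, r^4, r^6, r^8, rs, r^3s, r^5s, r^7s, r^9s}, so |H| = 10.

10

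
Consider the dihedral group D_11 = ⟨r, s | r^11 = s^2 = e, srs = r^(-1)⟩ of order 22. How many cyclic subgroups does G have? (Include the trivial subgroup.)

A cyclic subgroup of order d is generated by each of its φ(d) elements of order d, so the cyclic subgroups of order d number (#elements of order d)/φ(d).
Cyclic subgroups by order — order 1: 1; order 2: 11; order 11: 1.
Total: 13.

13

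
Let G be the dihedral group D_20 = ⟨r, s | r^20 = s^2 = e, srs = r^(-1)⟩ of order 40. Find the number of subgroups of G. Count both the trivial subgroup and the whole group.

48

|G| = 40, so by Lagrange every subgroup order divides 40. Divisors: 1, 2, 4, 5, 8, 10, 20, 40.
Subgroups by order — order 1: 1; order 2: 21; order 4: 11; order 5: 1; order 8: 5; order 10: 5; order 20: 3; order 40: 1.
Total: 1 + 21 + 11 + 1 + 5 + 5 + 3 + 1 = 48.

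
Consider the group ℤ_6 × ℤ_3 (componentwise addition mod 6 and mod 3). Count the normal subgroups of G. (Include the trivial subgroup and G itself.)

12

G is abelian, so every subgroup is normal.
G has 12 subgroups in total, hence 12 normal subgroups.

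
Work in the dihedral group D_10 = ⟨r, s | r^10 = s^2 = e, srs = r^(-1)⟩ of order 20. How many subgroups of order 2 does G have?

11

|G| = 20 and 2 | 20, so subgroups of order 2 are possible by Lagrange.
The subgroups of order 2 are: {e, r^2s}; {e, r^3s}; {e, r^4s}; {e, r^5}; … (11 in all).
So G has 11 subgroups of order 2.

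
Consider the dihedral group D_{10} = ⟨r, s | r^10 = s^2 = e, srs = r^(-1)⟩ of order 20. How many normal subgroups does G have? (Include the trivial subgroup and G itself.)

G has 22 subgroups. Checking conjugation-invariance by order — order 1: 1/1 normal; order 2: 1/11 normal; order 4: 0/5 normal; order 5: 1/1 normal; order 10: 3/3 normal; order 20: 1/1 normal.
Total normal subgroups: 7.

7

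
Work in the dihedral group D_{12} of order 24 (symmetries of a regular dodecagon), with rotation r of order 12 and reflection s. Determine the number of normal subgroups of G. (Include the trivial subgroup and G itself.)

G has 34 subgroups. Checking conjugation-invariance by order — order 1: 1/1 normal; order 2: 1/13 normal; order 3: 1/1 normal; order 4: 1/7 normal; order 6: 1/5 normal; order 8: 0/3 normal; order 12: 3/3 normal; order 24: 1/1 normal.
Total normal subgroups: 9.

9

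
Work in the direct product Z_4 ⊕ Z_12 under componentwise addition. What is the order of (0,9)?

4

The order of (0,9) in Z_4 × Z_12 is lcm(ord(0) in Z_4, ord(9) in Z_12).
ord(0) = 1 and ord(9) = 4, so |⟨(0,9)⟩| = lcm(1, 4) = 4.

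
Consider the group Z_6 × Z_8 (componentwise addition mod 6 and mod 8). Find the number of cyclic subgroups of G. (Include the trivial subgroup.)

A cyclic subgroup of order d is generated by each of its φ(d) elements of order d, so the cyclic subgroups of order d number (#elements of order d)/φ(d).
Cyclic subgroups by order — order 1: 1; order 2: 3; order 3: 1; order 4: 2; order 6: 3; order 8: 2; order 12: 2; order 24: 2.
Total: 16.

16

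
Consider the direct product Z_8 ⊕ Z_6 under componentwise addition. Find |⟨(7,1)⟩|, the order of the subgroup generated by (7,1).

24

The order of (7,1) in Z_8 × Z_6 is lcm(ord(7) in Z_8, ord(1) in Z_6).
ord(7) = 8 and ord(1) = 6, so |⟨(7,1)⟩| = lcm(8, 6) = 24.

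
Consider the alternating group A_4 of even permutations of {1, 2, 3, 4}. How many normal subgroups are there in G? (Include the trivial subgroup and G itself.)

3

G has 10 subgroups. Checking conjugation-invariance by order — order 1: 1/1 normal; order 2: 0/3 normal; order 3: 0/4 normal; order 4: 1/1 normal; order 12: 1/1 normal.
Total normal subgroups: 3.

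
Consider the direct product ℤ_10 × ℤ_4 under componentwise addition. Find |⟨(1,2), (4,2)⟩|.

20

|⟨(1,2)⟩| = 10 and |⟨(4,2)⟩| = 10, so |H| is a multiple of lcm(10, 10) = 10 and divides |G| = 40.
Closing under the operation: H = {(0,0), (0,2), (1,0), (1,2), (2,0), (2,2), (3,0), (3,2), (4,0), (4,2), (5,0), (5,2), (6,0), (6,2), (7,0), (7,2), (8,0), (8,2), (9,0), (9,2)}, so |H| = 20.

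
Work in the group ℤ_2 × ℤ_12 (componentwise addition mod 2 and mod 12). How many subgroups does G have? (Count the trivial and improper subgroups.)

|G| = 24, so by Lagrange every subgroup order divides 24. Divisors: 1, 2, 3, 4, 6, 8, 12, 24.
Subgroups by order — order 1: 1; order 2: 3; order 3: 1; order 4: 3; order 6: 3; order 8: 1; order 12: 3; order 24: 1.
Total: 1 + 3 + 1 + 3 + 3 + 1 + 3 + 1 = 16.

16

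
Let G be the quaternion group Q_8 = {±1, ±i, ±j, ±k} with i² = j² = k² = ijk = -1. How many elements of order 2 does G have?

The elements of order 2 are: -1.
That's 1.

1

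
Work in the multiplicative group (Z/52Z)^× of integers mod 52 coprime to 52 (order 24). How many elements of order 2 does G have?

3

The elements of order 2 are: 25, 27, 51.
That's 3.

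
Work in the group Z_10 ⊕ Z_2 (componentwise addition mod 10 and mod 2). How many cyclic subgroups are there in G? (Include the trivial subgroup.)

Group the elements of G by the cyclic subgroup they generate; each cyclic subgroup of order d accounts for φ(d) elements.
Cyclic subgroups by order — order 1: 1; order 2: 3; order 5: 1; order 10: 3.
Total: 8.

8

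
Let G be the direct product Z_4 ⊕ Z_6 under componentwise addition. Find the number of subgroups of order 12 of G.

|G| = 24 and 12 | 24, so subgroups of order 12 are possible by Lagrange.
The subgroups of order 12 are: {(0,0), (0,1), (0,2), (0,3), (0,4), (0,5), (2,0), (2,1), (2,2), (2,3), (2,4), (2,5)}; {(0,0), (0,2), (0,4), (1,0), (1,2), (1,4), (2,0), (2,2), (2,4), (3,0), (3,2), (3,4)}; {(0,0), (0,2), (0,4), (1,1), (1,3), (1,5), (2,0), (2,2), (2,4), (3,1), (3,3), (3,5)}.
So G has 3 subgroups of order 12.

3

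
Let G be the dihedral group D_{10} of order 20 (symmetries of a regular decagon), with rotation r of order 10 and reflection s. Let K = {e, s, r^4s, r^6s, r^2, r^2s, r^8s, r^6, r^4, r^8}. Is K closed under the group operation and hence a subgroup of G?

Yes

|K| = 10 divides |G| = 20, consistent with Lagrange.
K contains the identity, every element's inverse is in K, and K is closed under ·: it is a subgroup.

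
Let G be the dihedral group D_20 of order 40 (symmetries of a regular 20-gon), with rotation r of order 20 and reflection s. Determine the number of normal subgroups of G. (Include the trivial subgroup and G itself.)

G has 48 subgroups. Checking conjugation-invariance by order — order 1: 1/1 normal; order 2: 1/21 normal; order 4: 1/11 normal; order 5: 1/1 normal; order 8: 0/5 normal; order 10: 1/5 normal; order 20: 3/3 normal; order 40: 1/1 normal.
Total normal subgroups: 9.

9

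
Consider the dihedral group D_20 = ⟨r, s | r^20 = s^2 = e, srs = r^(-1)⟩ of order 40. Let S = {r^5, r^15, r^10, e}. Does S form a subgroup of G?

Yes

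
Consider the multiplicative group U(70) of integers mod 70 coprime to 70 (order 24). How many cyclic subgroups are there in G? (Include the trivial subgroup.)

Group the elements of G by the cyclic subgroup they generate; each cyclic subgroup of order d accounts for φ(d) elements.
Cyclic subgroups by order — order 1: 1; order 2: 3; order 3: 1; order 4: 2; order 6: 3; order 12: 2.
Total: 12.

12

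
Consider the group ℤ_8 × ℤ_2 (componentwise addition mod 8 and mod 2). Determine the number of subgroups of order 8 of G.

|G| = 16 and 8 | 16, so subgroups of order 8 are possible by Lagrange.
The subgroups of order 8 are: {(0,0), (0,1), (2,0), (2,1), (4,0), (4,1), (6,0), (6,1)}; {(0,0), (1,0), (2,0), (3,0), (4,0), (5,0), (6,0), (7,0)}; {(0,0), (1,1), (2,0), (3,1), (4,0), (5,1), (6,0), (7,1)}.
So G has 3 subgroups of order 8.

3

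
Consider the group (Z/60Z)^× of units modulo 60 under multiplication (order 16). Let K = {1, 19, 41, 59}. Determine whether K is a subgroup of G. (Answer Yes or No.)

|K| = 4 divides |G| = 16, consistent with Lagrange.
K contains the identity, every element's inverse is in K, and K is closed under ·: it is a subgroup.

Yes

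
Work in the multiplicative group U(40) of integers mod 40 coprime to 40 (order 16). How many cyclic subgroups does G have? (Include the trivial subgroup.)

Each element a generates a cyclic subgroup ⟨a⟩; distinct elements may generate the same one (a cyclic group of order d has φ(d) generators).
Cyclic subgroups by order — order 1: 1; order 2: 7; order 4: 4.
Total: 12.

12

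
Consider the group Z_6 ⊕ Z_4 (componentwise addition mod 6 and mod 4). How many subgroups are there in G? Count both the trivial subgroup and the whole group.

|G| = 24, so by Lagrange every subgroup order divides 24. Divisors: 1, 2, 3, 4, 6, 8, 12, 24.
Subgroups by order — order 1: 1; order 2: 3; order 3: 1; order 4: 3; order 6: 3; order 8: 1; order 12: 3; order 24: 1.
Total: 1 + 3 + 1 + 3 + 3 + 1 + 3 + 1 = 16.

16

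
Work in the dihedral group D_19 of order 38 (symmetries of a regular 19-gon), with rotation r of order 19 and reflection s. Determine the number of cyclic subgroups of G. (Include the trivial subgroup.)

Group the elements of G by the cyclic subgroup they generate; each cyclic subgroup of order d accounts for φ(d) elements.
Cyclic subgroups by order — order 1: 1; order 2: 19; order 19: 1.
Total: 21.

21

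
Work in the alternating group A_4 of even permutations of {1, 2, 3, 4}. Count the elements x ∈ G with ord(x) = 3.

The elements of order 3 are: (2 3 4), (2 4 3), (1 2 3), (1 2 4), (1 3 2), (1 3 4), (1 4 2), (1 4 3).
That's 8.

8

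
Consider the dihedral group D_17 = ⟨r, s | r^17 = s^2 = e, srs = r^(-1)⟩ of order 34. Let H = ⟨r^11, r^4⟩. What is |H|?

17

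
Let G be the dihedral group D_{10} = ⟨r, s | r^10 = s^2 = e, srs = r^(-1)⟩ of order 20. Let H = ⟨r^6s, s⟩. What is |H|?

10

|⟨r^6s⟩| = 2 and |⟨s⟩| = 2, so |H| is a multiple of lcm(2, 2) = 2 and divides |G| = 20.
Closing under the operation: H = {e, r^2, r^4, r^6, r^8, s, r^2s, r^4s, r^6s, r^8s}, so |H| = 10.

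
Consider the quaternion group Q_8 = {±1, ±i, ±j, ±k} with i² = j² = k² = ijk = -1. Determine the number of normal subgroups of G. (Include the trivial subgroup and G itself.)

6

G has 6 subgroups. Checking conjugation-invariance by order — order 1: 1/1 normal; order 2: 1/1 normal; order 4: 3/3 normal; order 8: 1/1 normal.
Total normal subgroups: 6.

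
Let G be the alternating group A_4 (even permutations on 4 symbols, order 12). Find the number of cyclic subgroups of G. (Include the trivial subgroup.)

8

Each element a generates a cyclic subgroup ⟨a⟩; distinct elements may generate the same one (a cyclic group of order d has φ(d) generators).
Cyclic subgroups by order — order 1: 1; order 2: 3; order 3: 4.
Total: 8.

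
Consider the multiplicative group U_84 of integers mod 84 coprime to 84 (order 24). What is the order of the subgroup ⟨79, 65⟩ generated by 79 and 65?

12

|⟨79⟩| = 6 and |⟨65⟩| = 6, so |H| is a multiple of lcm(6, 6) = 6 and divides |G| = 24.
Closing under the operation: H = {1, 11, 23, 25, 29, 37, 43, 53, 65, 67, 71, 79}, so |H| = 12.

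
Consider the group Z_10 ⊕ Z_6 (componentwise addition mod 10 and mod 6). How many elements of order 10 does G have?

12

An element (a,b) has order lcm(ord(a), ord(b)); count pairs with lcm equal to 10.
Enumerating gives 12 such elements.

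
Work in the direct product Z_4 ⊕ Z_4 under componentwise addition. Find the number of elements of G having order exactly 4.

12

An element (a,b) has order lcm(ord(a), ord(b)); count pairs with lcm equal to 4.
Enumerating gives 12 such elements.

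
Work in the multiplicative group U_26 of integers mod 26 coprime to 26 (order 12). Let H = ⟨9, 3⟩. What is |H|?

|⟨9⟩| = 3 and |⟨3⟩| = 3, so |H| is a multiple of lcm(3, 3) = 3 and divides |G| = 12.
Closing under the operation: H = {1, 3, 9}, so |H| = 3.

3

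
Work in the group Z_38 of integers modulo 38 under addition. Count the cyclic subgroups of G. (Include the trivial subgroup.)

4

Each element a generates a cyclic subgroup ⟨a⟩; distinct elements may generate the same one (a cyclic group of order d has φ(d) generators).
Cyclic subgroups by order — order 1: 1; order 2: 1; order 19: 1; order 38: 1.
Total: 4.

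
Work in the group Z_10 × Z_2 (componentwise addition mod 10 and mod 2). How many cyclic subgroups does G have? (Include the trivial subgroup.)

8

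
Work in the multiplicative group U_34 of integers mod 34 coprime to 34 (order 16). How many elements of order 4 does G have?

2

The elements of order 4 are: 13, 21.
That's 2.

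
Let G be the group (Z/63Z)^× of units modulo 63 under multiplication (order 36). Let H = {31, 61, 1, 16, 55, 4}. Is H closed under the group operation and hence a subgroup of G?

Yes

|H| = 6 divides |G| = 36, consistent with Lagrange.
H contains the identity, every element's inverse is in H, and H is closed under ·: it is a subgroup.
In fact H = ⟨61⟩.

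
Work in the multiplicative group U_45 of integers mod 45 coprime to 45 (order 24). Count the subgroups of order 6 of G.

3

|G| = 24 and 6 | 24, so subgroups of order 6 are possible by Lagrange.
The subgroups of order 6 are: {1, 11, 16, 26, 31, 41}; {1, 14, 16, 29, 31, 44}; {1, 4, 16, 19, 31, 34}.
So G has 3 subgroups of order 6.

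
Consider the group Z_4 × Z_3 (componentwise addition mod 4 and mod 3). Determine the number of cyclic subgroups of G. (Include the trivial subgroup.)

6

Each element a generates a cyclic subgroup ⟨a⟩; distinct elements may generate the same one (a cyclic group of order d has φ(d) generators).
Cyclic subgroups by order — order 1: 1; order 2: 1; order 3: 1; order 4: 1; order 6: 1; order 12: 1.
Total: 6.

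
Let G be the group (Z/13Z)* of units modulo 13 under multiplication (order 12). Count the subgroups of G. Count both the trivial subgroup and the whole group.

|G| = 12, so by Lagrange every subgroup order divides 12. Divisors: 1, 2, 3, 4, 6, 12.
Subgroups by order — order 1: 1; order 2: 1; order 3: 1; order 4: 1; order 6: 1; order 12: 1.
Total: 1 + 1 + 1 + 1 + 1 + 1 = 6.

6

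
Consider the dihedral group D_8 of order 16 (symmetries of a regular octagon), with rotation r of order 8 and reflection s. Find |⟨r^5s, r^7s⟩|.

|⟨r^5s⟩| = 2 and |⟨r^7s⟩| = 2, so |H| is a multiple of lcm(2, 2) = 2 and divides |G| = 16.
Closing under the operation: H = {e, r^2, r^4, r^6, rs, r^3s, r^5s, r^7s}, so |H| = 8.

8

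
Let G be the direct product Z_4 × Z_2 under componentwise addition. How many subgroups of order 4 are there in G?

|G| = 8 and 4 | 8, so subgroups of order 4 are possible by Lagrange.
The subgroups of order 4 are: {(0,0), (0,1), (2,0), (2,1)}; {(0,0), (1,0), (2,0), (3,0)}; {(0,0), (1,1), (2,0), (3,1)}.
So G has 3 subgroups of order 4.

3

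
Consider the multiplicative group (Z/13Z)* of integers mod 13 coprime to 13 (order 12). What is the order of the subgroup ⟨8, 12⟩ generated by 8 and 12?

4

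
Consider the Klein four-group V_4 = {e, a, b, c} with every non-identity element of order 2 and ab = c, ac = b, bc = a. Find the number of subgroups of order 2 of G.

|G| = 4 and 2 | 4, so subgroups of order 2 are possible by Lagrange.
The subgroups of order 2 are: {e, a}; {e, b}; {e, c}.
So G has 3 subgroups of order 2.

3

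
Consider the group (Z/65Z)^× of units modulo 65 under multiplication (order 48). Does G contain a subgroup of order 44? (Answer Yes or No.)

No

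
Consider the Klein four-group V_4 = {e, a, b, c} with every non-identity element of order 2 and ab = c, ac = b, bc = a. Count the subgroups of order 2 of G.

|G| = 4 and 2 | 4, so subgroups of order 2 are possible by Lagrange.
The subgroups of order 2 are: {e, a}; {e, b}; {e, c}.
So G has 3 subgroups of order 2.

3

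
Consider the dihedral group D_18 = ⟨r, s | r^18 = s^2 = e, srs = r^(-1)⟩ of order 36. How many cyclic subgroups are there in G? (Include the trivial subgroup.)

24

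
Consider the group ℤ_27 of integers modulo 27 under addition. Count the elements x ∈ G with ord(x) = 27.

In a cyclic group of order 27, the number of elements of order d (for d | 27) is φ(d).
φ(27) = 18.

18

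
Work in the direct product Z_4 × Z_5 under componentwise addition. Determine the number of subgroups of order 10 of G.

1

|G| = 20 and 10 | 20, so subgroups of order 10 are possible by Lagrange.
The subgroups of order 10 are: {(0,0), (0,1), (0,2), (0,3), (0,4), (2,0), (2,1), (2,2), (2,3), (2,4)}.
So G has 1 subgroup of order 10.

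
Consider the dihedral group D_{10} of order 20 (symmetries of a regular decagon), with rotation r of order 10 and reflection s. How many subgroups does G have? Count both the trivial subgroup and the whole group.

22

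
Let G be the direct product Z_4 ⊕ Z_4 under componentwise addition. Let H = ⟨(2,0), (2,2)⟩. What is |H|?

4

|⟨(2,0)⟩| = 2 and |⟨(2,2)⟩| = 2, so |H| is a multiple of lcm(2, 2) = 2 and divides |G| = 16.
Closing under the operation: H = {(0,0), (0,2), (2,0), (2,2)}, so |H| = 4.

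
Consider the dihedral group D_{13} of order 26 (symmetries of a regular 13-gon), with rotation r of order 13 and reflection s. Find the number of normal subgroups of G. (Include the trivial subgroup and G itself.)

3

G has 16 subgroups. Checking conjugation-invariance by order — order 1: 1/1 normal; order 2: 0/13 normal; order 13: 1/1 normal; order 26: 1/1 normal.
Total normal subgroups: 3.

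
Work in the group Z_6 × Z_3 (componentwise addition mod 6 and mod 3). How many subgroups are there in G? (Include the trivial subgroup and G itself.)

12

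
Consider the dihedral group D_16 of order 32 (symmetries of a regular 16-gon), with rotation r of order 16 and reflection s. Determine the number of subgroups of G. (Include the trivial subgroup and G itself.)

|G| = 32, so by Lagrange every subgroup order divides 32. Divisors: 1, 2, 4, 8, 16, 32.
Subgroups by order — order 1: 1; order 2: 17; order 4: 9; order 8: 5; order 16: 3; order 32: 1.
Total: 1 + 17 + 9 + 5 + 3 + 1 = 36.

36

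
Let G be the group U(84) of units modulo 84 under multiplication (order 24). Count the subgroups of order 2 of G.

|G| = 24 and 2 | 24, so subgroups of order 2 are possible by Lagrange.
The subgroups of order 2 are: {1, 13}; {1, 29}; {1, 41}; {1, 43}; … (7 in all).
So G has 7 subgroups of order 2.

7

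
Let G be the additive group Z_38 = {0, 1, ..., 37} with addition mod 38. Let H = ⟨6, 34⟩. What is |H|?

19

|⟨6⟩| = 19 and |⟨34⟩| = 19, so |H| is a multiple of lcm(19, 19) = 19 and divides |G| = 38.
Closing under the operation: H = {0, 2, 4, 6, 8, 10, 12, 14, 16, 18, 20, 22, 24, 26, 28, 30, 32, 34, 36}, so |H| = 19.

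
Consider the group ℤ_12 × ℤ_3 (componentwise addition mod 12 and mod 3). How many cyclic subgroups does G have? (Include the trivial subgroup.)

A cyclic subgroup of order d is generated by each of its φ(d) elements of order d, so the cyclic subgroups of order d number (#elements of order d)/φ(d).
Cyclic subgroups by order — order 1: 1; order 2: 1; order 3: 4; order 4: 1; order 6: 4; order 12: 4.
Total: 15.

15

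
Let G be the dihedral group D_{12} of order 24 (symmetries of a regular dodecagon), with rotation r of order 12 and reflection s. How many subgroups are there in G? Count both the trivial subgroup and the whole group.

34

|G| = 24, so by Lagrange every subgroup order divides 24. Divisors: 1, 2, 3, 4, 6, 8, 12, 24.
Subgroups by order — order 1: 1; order 2: 13; order 3: 1; order 4: 7; order 6: 5; order 8: 3; order 12: 3; order 24: 1.
Total: 1 + 13 + 1 + 7 + 5 + 3 + 3 + 1 = 34.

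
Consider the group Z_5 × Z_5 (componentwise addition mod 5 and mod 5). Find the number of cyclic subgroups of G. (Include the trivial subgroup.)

Group the elements of G by the cyclic subgroup they generate; each cyclic subgroup of order d accounts for φ(d) elements.
Cyclic subgroups by order — order 1: 1; order 5: 6.
Total: 7.

7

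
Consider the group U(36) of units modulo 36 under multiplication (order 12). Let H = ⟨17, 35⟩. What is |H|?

4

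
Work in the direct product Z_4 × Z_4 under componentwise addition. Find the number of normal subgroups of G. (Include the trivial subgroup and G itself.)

15

G is abelian, so every subgroup is normal.
G has 15 subgroups in total, hence 15 normal subgroups.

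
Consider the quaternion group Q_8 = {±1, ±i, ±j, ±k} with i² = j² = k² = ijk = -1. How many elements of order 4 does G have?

6

The elements of order 4 are: i, -i, j, -j, k, -k.
That's 6.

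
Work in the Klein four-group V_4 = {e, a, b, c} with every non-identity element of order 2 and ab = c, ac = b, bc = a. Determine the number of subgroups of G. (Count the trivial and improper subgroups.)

|G| = 4, so by Lagrange every subgroup order divides 4. Divisors: 1, 2, 4.
Subgroups by order — order 1: 1; order 2: 3; order 4: 1.
Total: 1 + 3 + 1 = 5.

5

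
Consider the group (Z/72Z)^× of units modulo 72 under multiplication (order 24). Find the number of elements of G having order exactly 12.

0

No element of G has order 12 (even though 12 | 24).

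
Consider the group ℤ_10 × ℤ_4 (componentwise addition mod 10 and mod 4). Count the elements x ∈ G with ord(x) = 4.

An element (a,b) has order lcm(ord(a), ord(b)); count pairs with lcm equal to 4.
Enumerating gives 4 such elements.

4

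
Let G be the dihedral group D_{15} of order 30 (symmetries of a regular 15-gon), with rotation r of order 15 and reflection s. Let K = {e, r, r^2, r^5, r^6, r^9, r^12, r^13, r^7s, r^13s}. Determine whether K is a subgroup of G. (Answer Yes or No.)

No

r^12 ∈ K but its inverse r^3 ∉ K, so K is not a subgroup.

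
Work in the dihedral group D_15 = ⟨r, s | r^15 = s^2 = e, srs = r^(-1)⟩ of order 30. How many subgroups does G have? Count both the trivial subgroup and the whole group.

|G| = 30, so by Lagrange every subgroup order divides 30. Divisors: 1, 2, 3, 5, 6, 10, 15, 30.
Subgroups by order — order 1: 1; order 2: 15; order 3: 1; order 5: 1; order 6: 5; order 10: 3; order 15: 1; order 30: 1.
Total: 1 + 15 + 1 + 1 + 5 + 3 + 1 + 1 = 28.

28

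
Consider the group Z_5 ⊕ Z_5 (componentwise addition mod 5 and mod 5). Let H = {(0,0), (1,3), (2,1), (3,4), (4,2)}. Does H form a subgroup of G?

Yes

|H| = 5 divides |G| = 25, consistent with Lagrange.
H contains the identity, every element's inverse is in H, and H is closed under +: it is a subgroup.
In fact H = ⟨(2,1)⟩.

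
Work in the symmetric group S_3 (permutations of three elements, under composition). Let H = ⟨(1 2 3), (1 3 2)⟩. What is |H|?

3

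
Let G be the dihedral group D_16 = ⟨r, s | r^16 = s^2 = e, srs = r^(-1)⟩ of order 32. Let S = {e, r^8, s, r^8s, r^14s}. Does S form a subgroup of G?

|S| = 5 does not divide |G| = 32, so by Lagrange S is not a subgroup.

No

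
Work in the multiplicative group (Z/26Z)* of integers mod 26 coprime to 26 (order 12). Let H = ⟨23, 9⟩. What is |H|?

6

|⟨23⟩| = 6 and |⟨9⟩| = 3, so |H| is a multiple of lcm(6, 3) = 6 and divides |G| = 12.
Closing under the operation: H = {1, 3, 9, 17, 23, 25}, so |H| = 6.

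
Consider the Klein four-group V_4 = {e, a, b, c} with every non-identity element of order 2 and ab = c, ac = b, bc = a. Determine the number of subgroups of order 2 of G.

|G| = 4 and 2 | 4, so subgroups of order 2 are possible by Lagrange.
The subgroups of order 2 are: {e, a}; {e, b}; {e, c}.
So G has 3 subgroups of order 2.

3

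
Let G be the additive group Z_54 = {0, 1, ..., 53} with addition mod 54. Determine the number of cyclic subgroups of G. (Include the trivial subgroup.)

8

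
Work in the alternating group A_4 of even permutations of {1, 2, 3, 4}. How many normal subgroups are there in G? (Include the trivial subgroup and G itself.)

3

G has 10 subgroups. Checking conjugation-invariance by order — order 1: 1/1 normal; order 2: 0/3 normal; order 3: 0/4 normal; order 4: 1/1 normal; order 12: 1/1 normal.
Total normal subgroups: 3.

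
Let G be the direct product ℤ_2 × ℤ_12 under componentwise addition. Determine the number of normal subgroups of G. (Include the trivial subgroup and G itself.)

G is abelian, so every subgroup is normal.
G has 16 subgroups in total, hence 16 normal subgroups.

16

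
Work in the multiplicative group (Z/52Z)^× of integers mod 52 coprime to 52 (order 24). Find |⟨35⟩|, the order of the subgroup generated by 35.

Compute successive powers of 35 mod 52: 35, 29, 27, 9, 3, 1; 35^6 ≡ 1 (mod 52).
So |⟨35⟩| = 6.

6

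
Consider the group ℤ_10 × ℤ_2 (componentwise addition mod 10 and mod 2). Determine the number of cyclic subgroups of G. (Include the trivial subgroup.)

Group the elements of G by the cyclic subgroup they generate; each cyclic subgroup of order d accounts for φ(d) elements.
Cyclic subgroups by order — order 1: 1; order 2: 3; order 5: 1; order 10: 3.
Total: 8.

8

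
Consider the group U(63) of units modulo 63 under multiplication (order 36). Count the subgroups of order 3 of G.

|G| = 36 and 3 | 36, so subgroups of order 3 are possible by Lagrange.
The subgroups of order 3 are: {1, 4, 16}; {1, 22, 43}; {1, 25, 58}; {1, 37, 46}.
So G has 4 subgroups of order 3.

4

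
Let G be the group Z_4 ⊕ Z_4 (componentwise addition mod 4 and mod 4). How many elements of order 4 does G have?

An element (a,b) has order lcm(ord(a), ord(b)); count pairs with lcm equal to 4.
Enumerating gives 12 such elements.

12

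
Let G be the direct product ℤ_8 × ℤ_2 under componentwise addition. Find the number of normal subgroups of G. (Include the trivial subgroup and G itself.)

11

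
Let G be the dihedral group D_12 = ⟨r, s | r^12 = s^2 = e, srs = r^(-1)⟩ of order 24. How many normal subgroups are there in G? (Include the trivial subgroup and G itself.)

G has 34 subgroups. Checking conjugation-invariance by order — order 1: 1/1 normal; order 2: 1/13 normal; order 3: 1/1 normal; order 4: 1/7 normal; order 6: 1/5 normal; order 8: 0/3 normal; order 12: 3/3 normal; order 24: 1/1 normal.
Total normal subgroups: 9.

9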